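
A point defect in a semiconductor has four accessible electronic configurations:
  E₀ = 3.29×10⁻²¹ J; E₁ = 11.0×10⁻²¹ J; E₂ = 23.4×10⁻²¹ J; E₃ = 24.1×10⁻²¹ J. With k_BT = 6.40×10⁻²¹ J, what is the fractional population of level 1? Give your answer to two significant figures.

0.22

Eᵢ/kT = 0.5141, 1.719, 3.656, 3.766.
Z = Σ e^(−Eᵢ/kT) = e^(−0.5141) + e^(−1.719) + e^(−3.656) + e^(−3.766) = 0.5980 + 0.1792 + 0.02584 + 0.02314 = 0.8262.
P₁ = e^(−E₁/kT) / Z = 0.1792/0.8262 = 0.22.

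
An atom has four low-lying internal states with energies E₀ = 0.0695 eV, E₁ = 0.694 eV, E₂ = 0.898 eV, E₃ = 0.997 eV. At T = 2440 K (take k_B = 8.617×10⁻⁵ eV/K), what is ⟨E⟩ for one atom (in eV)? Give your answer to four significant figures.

0.1244 eV

k_BT = 8.617×10⁻⁵ × 2440 K = 0.210255 eV.
Eᵢ/kT = 0.330551, 3.30075, 4.27100, 4.74186.
Z = Σ e^(−Eᵢ/kT) = e^(−0.330551) + e^(−3.30075) + e^(−4.27100) + e^(−4.74186) = 0.718528 + 0.0368555 + 0.0139678 + 0.00872241 = 0.778074.
⟨E⟩ = Σ Eᵢ e^(−Eᵢ/kT) / Z = (0.0695·0.718528 + 0.694·0.0368555 + 0.898·0.0139678 + 0.997·0.00872241) / 0.778074 = 0.1244 eV.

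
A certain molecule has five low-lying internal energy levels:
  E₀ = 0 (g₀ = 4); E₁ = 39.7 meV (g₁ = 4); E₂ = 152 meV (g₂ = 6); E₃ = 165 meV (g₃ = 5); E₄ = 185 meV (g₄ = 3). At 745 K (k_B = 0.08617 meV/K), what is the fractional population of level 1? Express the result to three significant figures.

k_BT = 0.08617 × 745 K = 64.197 meV.
Eᵢ/kT = 0, 0.61841, 2.3677, 2.5702, 2.8818.
Z = Σ gᵢe^(−Eᵢ/kT) = 4·e^(−0) + 4·e^(−0.61841) + 6·e^(−2.3677) + 5·e^(−2.5702) + 3·e^(−2.8818) = 4.0000 + 2.1552 + 0.56218 + 0.38260 + 0.16810 = 7.2681.
P₁ = g₁ e^(−E₁/kT) / Z = 2.1552/7.2681 = 0.297.

0.297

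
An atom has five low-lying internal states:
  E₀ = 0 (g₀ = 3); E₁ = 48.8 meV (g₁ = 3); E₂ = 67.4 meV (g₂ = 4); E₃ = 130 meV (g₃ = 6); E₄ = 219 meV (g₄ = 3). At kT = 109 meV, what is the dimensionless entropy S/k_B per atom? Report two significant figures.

Eᵢ/kT = 0, 0.4477, 0.6183, 1.193, 2.009.
Z = Σ gᵢe^(−Eᵢ/kT) = 3·e^(−0) + 3·e^(−0.4477) + 4·e^(−0.6183) + 6·e^(−1.193) + 3·e^(−2.009) = 3.000 + 1.917 + 2.155 + 1.820 + 0.4024 = 9.294.
⟨E⟩ = Σ EᵢPᵢ = 60.63 meV.
S/k_B = ln Z + ⟨E⟩/kT = ln(9.294) + 60.63/109 = 2.229 + 0.5562 = 2.8.

2.8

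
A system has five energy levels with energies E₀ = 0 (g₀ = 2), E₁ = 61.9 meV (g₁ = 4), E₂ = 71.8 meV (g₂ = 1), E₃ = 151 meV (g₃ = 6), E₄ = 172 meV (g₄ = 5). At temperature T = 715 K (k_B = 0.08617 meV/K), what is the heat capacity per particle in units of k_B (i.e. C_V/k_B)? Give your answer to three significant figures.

k_BT = 0.08617 × 715 K = 61.612 meV.
Eᵢ/kT = 0, 1.0047, 1.1654, 2.4508, 2.7917.
Z = Σ gᵢe^(−Eᵢ/kT) = 2·e^(−0) + 4·e^(−1.0047) + 1·e^(−1.1654) + 6·e^(−2.4508) + 5·e^(−2.7917) = 2.0000 + 1.4646 + 0.31180 + 0.51735 + 0.30658 = 4.6003.
⟨E⟩ = 53.018 meV, ⟨E²⟩ = 6105.1 meV².
C_V/k_B = (⟨E²⟩ − ⟨E⟩²)/(kT)² = (6105.1 − 2810.9)/3796.0 = 0.868.

0.868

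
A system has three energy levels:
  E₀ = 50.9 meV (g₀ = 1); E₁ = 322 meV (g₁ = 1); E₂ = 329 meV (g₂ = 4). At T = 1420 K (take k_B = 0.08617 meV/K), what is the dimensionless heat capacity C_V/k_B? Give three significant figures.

k_BT = 0.08617 × 1420 K = 122.36 meV.
Eᵢ/kT = 0.41599, 2.6316, 2.6888.
Z = Σ gᵢe^(−Eᵢ/kT) = 1·e^(−0.41599) + 1·e^(−2.6316) + 4·e^(−2.6888) = 0.65969 + 0.071963 + 0.27185 = 1.0035.
⟨E⟩ = 145.68 meV, ⟨E²⟩ = 38461 meV².
C_V/k_B = (⟨E²⟩ − ⟨E⟩²)/(kT)² = (38461 − 21223)/14972 = 1.15.

1.15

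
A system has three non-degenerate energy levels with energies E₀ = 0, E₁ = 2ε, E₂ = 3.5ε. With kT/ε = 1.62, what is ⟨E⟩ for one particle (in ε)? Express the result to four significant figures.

Eᵢ/kT = 0, 1.23457, 2.16049.
Z = Σ e^(−Eᵢ/kT) = e^(−0) + e^(−1.23457) + e^(−2.16049) = 1.00000 + 0.290960 + 0.115269 = 1.40623.
⟨E⟩ = Σ Eᵢ e^(−Eᵢ/kT) / Z = (0·1.00000 + 2·0.290960 + 3.5·0.115269) / 1.40623 = 0.7007 ε.

0.7007 ε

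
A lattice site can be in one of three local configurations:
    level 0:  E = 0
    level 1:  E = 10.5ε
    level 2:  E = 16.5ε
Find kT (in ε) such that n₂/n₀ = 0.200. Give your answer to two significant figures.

10 ε

n₂/n₀ = exp[−(E₂−E₀)/kT] = 0.200.
⇒ (E₂−E₀)/kT = ln(1/0.200) = ln(5.000) = 1.609.
kT = 16.5ε / 1.609 = 10 ε.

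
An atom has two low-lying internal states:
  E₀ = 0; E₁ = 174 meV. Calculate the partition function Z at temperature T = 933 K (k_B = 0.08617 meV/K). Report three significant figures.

Z = 1.11

k_BT = 0.08617 × 933 K = 80.397 meV.
Eᵢ/kT = 0, 2.1643.
Z = Σ e^(−Eᵢ/kT) = e^(−0) + e^(−2.1643) = 1.0000 + 0.11483 = 1.1148.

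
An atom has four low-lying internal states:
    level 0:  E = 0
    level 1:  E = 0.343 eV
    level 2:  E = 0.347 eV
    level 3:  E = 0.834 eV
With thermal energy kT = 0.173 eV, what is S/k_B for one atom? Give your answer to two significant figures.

Eᵢ/kT = 0, 1.983, 2.006, 4.821.
Z = Σ e^(−Eᵢ/kT) = e^(−0) + e^(−1.983) + e^(−2.006) + e^(−4.821) = 1.000 + 0.1377 + 0.1345 + 0.008059 = 1.280.
⟨E⟩ = Σ EᵢPᵢ = 0.07861 eV.
S/k_B = ln Z + ⟨E⟩/kT = ln(1.280) + 0.07861/0.173 = 0.2469 + 0.4544 = 0.70.

0.70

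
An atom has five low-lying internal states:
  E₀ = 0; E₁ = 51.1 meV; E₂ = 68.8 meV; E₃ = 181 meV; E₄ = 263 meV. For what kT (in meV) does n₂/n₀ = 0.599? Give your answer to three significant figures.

134 meV

n₂/n₀ = exp[−(E₂−E₀)/kT] = 0.599.
⇒ (E₂−E₀)/kT = ln(1/0.599) = ln(1.6694) = 0.51246.
kT = 68.8 meV / 0.51246 = 134 meV.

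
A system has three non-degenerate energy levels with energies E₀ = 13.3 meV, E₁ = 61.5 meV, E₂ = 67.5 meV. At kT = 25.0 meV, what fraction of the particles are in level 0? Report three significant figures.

0.794

Eᵢ/kT = 0.53200, 2.4600, 2.7000.
Z = Σ e^(−Eᵢ/kT) = e^(−0.53200) + e^(−2.4600) + e^(−2.7000) = 0.58743 + 0.085435 + 0.067206 = 0.74007.
P₀ = e^(−E₀/kT) / Z = 0.58743/0.74007 = 0.794.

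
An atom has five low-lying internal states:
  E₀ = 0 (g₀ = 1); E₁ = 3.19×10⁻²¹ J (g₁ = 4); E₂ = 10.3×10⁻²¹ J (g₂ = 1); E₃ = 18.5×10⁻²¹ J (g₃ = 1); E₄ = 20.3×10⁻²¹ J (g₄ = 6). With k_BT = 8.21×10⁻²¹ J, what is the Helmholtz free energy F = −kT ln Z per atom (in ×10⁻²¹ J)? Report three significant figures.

-12.5 ×10⁻²¹ J

Eᵢ/kT = 0, 0.38855, 1.2546, 2.2533, 2.4726.
Z = Σ gᵢe^(−Eᵢ/kT) = 1·e^(−0) + 4·e^(−0.38855) + 1·e^(−1.2546) + 1·e^(−2.2533) + 6·e^(−2.4726) = 1.0000 + 2.7122 + 0.28519 + 0.10505 + 0.50619 = 4.6086.
F = −kT ln Z = −8.21 × ln(4.6086) = −8.21 × 1.5279 = -12.5 ×10⁻²¹ J.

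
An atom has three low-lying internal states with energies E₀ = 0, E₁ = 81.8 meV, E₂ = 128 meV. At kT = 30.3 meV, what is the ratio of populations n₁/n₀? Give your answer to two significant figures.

n₁/n₀ = exp[−(E₁−E₀)/kT] = exp(−(81.8 meV)/(30.3 meV)) = exp(-2.700) = 0.067.

0.067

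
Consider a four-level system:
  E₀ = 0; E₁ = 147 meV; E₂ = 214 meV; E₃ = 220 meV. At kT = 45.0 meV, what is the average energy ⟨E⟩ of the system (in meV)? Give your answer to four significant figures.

8.635 meV

Eᵢ/kT = 0, 3.26667, 4.75556, 4.88889.
Z = Σ e^(−Eᵢ/kT) = e^(−0) + e^(−3.26667) + e^(−4.75556) + e^(−4.88889) = 1.00000 + 0.0381332 + 0.00860373 + 0.00752978 = 1.05427.
⟨E⟩ = Σ Eᵢ e^(−Eᵢ/kT) / Z = (0·1.00000 + 147·0.0381332 + 214·0.00860373 + 220·0.00752978) / 1.05427 = 8.635 meV.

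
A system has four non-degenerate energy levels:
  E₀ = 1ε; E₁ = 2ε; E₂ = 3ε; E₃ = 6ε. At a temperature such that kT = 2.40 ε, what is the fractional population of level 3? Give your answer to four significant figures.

0.05613

Eᵢ/kT = 0.416667, 0.833333, 1.25000, 2.50000.
Z = Σ e^(−Eᵢ/kT) = e^(−0.416667) + e^(−0.833333) + e^(−1.25000) + e^(−2.50000) = 0.659240 + 0.434598 + 0.286505 + 0.0820850 = 1.46243.
P₃ = e^(−E₃/kT) / Z = 0.0820850/1.46243 = 0.05613.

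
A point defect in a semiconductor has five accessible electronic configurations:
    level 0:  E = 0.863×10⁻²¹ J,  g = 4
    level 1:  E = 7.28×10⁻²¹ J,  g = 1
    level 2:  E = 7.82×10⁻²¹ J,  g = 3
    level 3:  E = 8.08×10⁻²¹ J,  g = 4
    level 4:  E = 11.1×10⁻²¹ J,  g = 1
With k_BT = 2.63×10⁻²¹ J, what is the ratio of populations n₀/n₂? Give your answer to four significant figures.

18.78

n₀/n₂ = (g₀/g₂) exp[−(E₀−E₂)/kT] = (4/3) × exp(−(-6.957 ×10⁻²¹ J)/(2.63 ×10⁻²¹ J)) = (4/3) × exp(2.64525) = 18.78.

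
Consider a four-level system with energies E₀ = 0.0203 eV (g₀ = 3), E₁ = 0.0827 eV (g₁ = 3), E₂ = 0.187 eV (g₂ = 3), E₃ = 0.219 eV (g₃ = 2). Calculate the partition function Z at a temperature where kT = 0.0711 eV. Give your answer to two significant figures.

Z = 3.5

Eᵢ/kT = 0.2855, 1.163, 2.630, 3.080.
Z = Σ gᵢe^(−Eᵢ/kT) = 3·e^(−0.2855) + 3·e^(−1.163) + 3·e^(−2.630) + 2·e^(−3.080) = 2.255 + 0.9376 + 0.2162 + 0.09192 = 3.501.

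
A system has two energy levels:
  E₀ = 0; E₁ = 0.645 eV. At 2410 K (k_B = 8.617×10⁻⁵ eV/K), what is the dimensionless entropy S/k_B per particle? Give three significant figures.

k_BT = 8.617×10⁻⁵ × 2410 K = 0.20767 eV.
Eᵢ/kT = 0, 3.1059.
Z = Σ e^(−Eᵢ/kT) = e^(−0) + e^(−3.1059) = 1.0000 + 0.044784 = 1.0448.
⟨E⟩ = Σ EᵢPᵢ = 0.027647 eV.
S/k_B = ln Z + ⟨E⟩/kT = ln(1.0448) + 0.027647/0.20767 = 0.043825 + 0.13313 = 0.177.

0.177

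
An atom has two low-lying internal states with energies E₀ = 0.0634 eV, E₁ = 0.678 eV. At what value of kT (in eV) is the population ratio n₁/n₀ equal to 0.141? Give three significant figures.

0.314 eV

n₁/n₀ = exp[−(E₁−E₀)/kT] = 0.141.
⇒ (E₁−E₀)/kT = ln(1/0.141) = ln(7.0922) = 1.9590.
kT = 0.6146 eV / 1.9590 = 0.314 eV.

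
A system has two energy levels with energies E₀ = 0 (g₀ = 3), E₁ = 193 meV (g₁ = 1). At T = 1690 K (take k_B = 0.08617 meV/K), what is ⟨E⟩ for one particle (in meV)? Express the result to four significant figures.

15.70 meV

k_BT = 0.08617 × 1690 K = 145.627 meV.
Eᵢ/kT = 0, 1.32530.
Z = Σ gᵢe^(−Eᵢ/kT) = 3·e^(−0) + 1·e^(−1.32530) = 3.00000 + 0.265723 = 3.26572.
⟨E⟩ = Σ Eᵢ gᵢe^(−Eᵢ/kT) / Z = (0·3.00000 + 193·0.265723) / 3.26572 = 15.70 meV.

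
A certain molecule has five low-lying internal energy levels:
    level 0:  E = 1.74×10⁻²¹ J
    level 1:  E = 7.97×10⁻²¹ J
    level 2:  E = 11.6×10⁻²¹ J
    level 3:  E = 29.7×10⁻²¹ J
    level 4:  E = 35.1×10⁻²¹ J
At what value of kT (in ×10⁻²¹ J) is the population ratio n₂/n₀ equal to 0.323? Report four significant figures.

8.725 ×10⁻²¹ J

n₂/n₀ = exp[−(E₂−E₀)/kT] = 0.323.
⇒ (E₂−E₀)/kT = ln(1/0.323) = ln(3.09598) = 1.13010.
kT = 9.86 ×10⁻²¹ J / 1.13010 = 8.725 ×10⁻²¹ J.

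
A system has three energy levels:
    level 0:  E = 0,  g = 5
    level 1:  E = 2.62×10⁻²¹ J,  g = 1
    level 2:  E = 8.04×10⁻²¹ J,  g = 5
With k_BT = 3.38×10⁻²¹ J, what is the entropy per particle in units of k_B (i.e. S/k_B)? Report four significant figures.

Eᵢ/kT = 0, 0.775148, 2.37870.
Z = Σ gᵢe^(−Eᵢ/kT) = 5·e^(−0) + 1·e^(−0.775148) + 5·e^(−2.37870) = 5.00000 + 0.460636 + 0.463355 = 5.92399.
⟨E⟩ = Σ EᵢPᵢ = 0.832588 ×10⁻²¹ J.
S/k_B = ln Z + ⟨E⟩/kT = ln(5.92399) + 0.832588/3.38 = 1.77901 + 0.246328 = 2.025.

2.025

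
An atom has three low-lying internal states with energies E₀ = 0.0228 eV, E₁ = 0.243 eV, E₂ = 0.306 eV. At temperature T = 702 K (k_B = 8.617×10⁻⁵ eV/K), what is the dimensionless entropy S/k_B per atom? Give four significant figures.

0.1690

k_BT = 8.617×10⁻⁵ × 702 K = 0.0604913 eV.
Eᵢ/kT = 0.376914, 4.01711, 5.05858.
Z = Σ e^(−Eᵢ/kT) = e^(−0.376914) + e^(−4.01711) + e^(−5.05858) = 0.685975 + 0.0180049 + 0.00635458 = 0.710334.
⟨E⟩ = Σ EᵢPᵢ = 0.0309149 eV.
S/k_B = ln Z + ⟨E⟩/kT = ln(0.710334) + 0.0309149/0.0604913 = -0.342020 + 0.511064 = 0.1690.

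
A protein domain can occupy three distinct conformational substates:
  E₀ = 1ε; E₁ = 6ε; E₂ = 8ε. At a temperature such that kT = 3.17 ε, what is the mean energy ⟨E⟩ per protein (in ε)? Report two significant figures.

2.4 ε

Eᵢ/kT = 0.3155, 1.893, 2.524.
Z = Σ e^(−Eᵢ/kT) = e^(−0.3155) + e^(−1.893) + e^(−2.524) = 0.7294 + 0.1506 + 0.08014 = 0.9601.
⟨E⟩ = Σ Eᵢ e^(−Eᵢ/kT) / Z = (1·0.7294 + 6·0.1506 + 8·0.08014) / 0.9601 = 2.4 ε.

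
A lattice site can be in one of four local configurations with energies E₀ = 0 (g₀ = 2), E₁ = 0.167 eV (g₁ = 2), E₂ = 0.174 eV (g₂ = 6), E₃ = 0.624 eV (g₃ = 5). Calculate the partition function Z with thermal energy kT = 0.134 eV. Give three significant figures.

Z = 4.26

Eᵢ/kT = 0, 1.2463, 1.2985, 4.6567.
Z = Σ gᵢe^(−Eᵢ/kT) = 2·e^(−0) + 2·e^(−1.2463) + 6·e^(−1.2985) + 5·e^(−4.6567) = 2.0000 + 0.57513 + 1.6376 + 0.047489 = 4.2602.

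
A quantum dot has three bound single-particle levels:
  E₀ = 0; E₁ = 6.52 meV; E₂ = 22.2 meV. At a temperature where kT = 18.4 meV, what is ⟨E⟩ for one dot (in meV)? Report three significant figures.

Eᵢ/kT = 0, 0.35435, 1.2065.
Z = Σ e^(−Eᵢ/kT) = e^(−0) + e^(−0.35435) + e^(−1.2065) = 1.0000 + 0.70163 + 0.29924 = 2.0009.
⟨E⟩ = Σ Eᵢ e^(−Eᵢ/kT) / Z = (0·1.0000 + 6.52·0.70163 + 22.2·0.29924) / 2.0009 = 5.61 meV.

5.61 meV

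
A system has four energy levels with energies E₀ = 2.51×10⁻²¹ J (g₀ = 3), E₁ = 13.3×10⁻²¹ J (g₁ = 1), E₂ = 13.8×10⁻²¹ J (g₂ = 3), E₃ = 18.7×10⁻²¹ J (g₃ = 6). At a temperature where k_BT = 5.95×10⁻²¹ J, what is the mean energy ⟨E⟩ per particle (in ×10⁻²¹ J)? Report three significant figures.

Eᵢ/kT = 0.42185, 2.2353, 2.3193, 3.1429.
Z = Σ gᵢe^(−Eᵢ/kT) = 3·e^(−0.42185) + 1·e^(−2.2353) + 3·e^(−2.3193) + 6·e^(−3.1429) = 1.9675 + 0.10696 + 0.29503 + 0.25894 = 2.6284.
⟨E⟩ = Σ Eᵢ gᵢe^(−Eᵢ/kT) / Z = (2.51·1.9675 + 13.3·0.10696 + 13.8·0.29503 + 18.7·0.25894) / 2.6284 = 5.81 ×10⁻²¹ J.

5.81 ×10⁻²¹ J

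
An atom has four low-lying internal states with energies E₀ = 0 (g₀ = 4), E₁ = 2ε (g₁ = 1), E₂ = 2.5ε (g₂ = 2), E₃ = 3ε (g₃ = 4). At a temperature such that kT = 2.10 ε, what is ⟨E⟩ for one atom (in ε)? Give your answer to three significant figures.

0.868 ε

Eᵢ/kT = 0, 0.95238, 1.1905, 1.4286.
Z = Σ gᵢe^(−Eᵢ/kT) = 4·e^(−0) + 1·e^(−0.95238) + 2·e^(−1.1905) + 4·e^(−1.4286) = 4.0000 + 0.38582 + 0.60814 + 0.95858 = 5.9525.
⟨E⟩ = Σ Eᵢ gᵢe^(−Eᵢ/kT) / Z = (0·4.0000 + 2·0.38582 + 2.5·0.60814 + 3·0.95858) / 5.9525 = 0.868 ε.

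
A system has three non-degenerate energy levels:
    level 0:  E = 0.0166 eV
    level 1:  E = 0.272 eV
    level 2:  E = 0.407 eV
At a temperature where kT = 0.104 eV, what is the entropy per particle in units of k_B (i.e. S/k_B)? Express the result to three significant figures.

0.373

Eᵢ/kT = 0.15962, 2.6154, 3.9135.
Z = Σ e^(−Eᵢ/kT) = e^(−0.15962) + e^(−2.6154) + e^(−3.9135) = 0.85247 + 0.073139 + 0.019970 = 0.94558.
⟨E⟩ = Σ EᵢPᵢ = 0.044600 eV.
S/k_B = ln Z + ⟨E⟩/kT = ln(0.94558) + 0.044600/0.104 = -0.055957 + 0.42885 = 0.373.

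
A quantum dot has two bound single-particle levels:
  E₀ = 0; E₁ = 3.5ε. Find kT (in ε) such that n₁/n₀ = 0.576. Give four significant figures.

n₁/n₀ = exp[−(E₁−E₀)/kT] = 0.576.
⇒ (E₁−E₀)/kT = ln(1/0.576) = ln(1.73611) = 0.551647.
kT = 3.5ε / 0.551647 = 6.345 ε.

6.345 ε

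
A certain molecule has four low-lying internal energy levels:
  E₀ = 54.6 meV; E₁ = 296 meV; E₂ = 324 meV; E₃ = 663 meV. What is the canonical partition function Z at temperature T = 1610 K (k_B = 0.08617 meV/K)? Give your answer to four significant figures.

Z = 0.8982

k_BT = 0.08617 × 1610 K = 138.734 meV.
Eᵢ/kT = 0.393559, 2.13358, 2.33540, 4.77893.
Z = Σ e^(−Eᵢ/kT) = e^(−0.393559) + e^(−2.13358) + e^(−2.33540) + e^(−4.77893) = 0.674652 + 0.118413 + 0.0967718 + 0.00840499 = 0.898242.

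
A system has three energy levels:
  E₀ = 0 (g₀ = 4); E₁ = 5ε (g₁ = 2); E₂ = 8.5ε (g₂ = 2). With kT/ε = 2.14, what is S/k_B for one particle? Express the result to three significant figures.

1.58

Eᵢ/kT = 0, 2.3364, 3.9720.
Z = Σ gᵢe^(−Eᵢ/kT) = 4·e^(−0) + 2·e^(−2.3364) + 2·e^(−3.9720) = 4.0000 + 0.19335 + 0.037671 = 4.2310.
⟨E⟩ = Σ EᵢPᵢ = 0.30417 ε.
S/k_B = ln Z + ⟨E⟩/kT = ln(4.2310) + 0.30417/2.14 = 1.4424 + 0.14214 = 1.58.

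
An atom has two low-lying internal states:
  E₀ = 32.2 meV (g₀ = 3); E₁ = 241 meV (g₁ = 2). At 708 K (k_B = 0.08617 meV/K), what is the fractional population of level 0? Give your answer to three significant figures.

0.979

k_BT = 0.08617 × 708 K = 61.008 meV.
Eᵢ/kT = 0.52780, 3.9503.
Z = Σ gᵢe^(−Eᵢ/kT) = 3·e^(−0.52780) + 2·e^(−3.9503) = 1.7697 + 0.038498 = 1.8082.
P₀ = g₀ e^(−E₀/kT) / Z = 1.7697/1.8082 = 0.979.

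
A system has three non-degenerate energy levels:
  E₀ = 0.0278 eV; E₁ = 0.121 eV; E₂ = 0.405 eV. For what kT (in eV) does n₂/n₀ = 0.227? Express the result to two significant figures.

n₂/n₀ = exp[−(E₂−E₀)/kT] = 0.227.
⇒ (E₂−E₀)/kT = ln(1/0.227) = ln(4.405) = 1.483.
kT = 0.3772 eV / 1.483 = 0.25 eV.

0.25 eV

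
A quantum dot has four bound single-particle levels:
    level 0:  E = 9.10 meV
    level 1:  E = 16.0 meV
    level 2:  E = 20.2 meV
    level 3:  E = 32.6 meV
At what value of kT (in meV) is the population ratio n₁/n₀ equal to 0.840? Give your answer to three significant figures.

39.6 meV

n₁/n₀ = exp[−(E₁−E₀)/kT] = 0.840.
⇒ (E₁−E₀)/kT = ln(1/0.840) = ln(1.1905) = 0.17437.
kT = 6.90 meV / 0.17437 = 39.6 meV.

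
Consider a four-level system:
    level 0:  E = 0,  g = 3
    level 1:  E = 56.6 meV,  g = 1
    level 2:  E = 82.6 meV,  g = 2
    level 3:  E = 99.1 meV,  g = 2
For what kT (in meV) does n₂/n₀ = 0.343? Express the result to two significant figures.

n₂/n₀ = (g₂/g₀) exp[−(E₂−E₀)/kT] = 0.343.
⇒ (E₂−E₀)/kT = ln((2/3)/0.343) = ln(1.944) = 0.6647.
kT = 82.6 meV / 0.6647 = 120 meV.

120 meV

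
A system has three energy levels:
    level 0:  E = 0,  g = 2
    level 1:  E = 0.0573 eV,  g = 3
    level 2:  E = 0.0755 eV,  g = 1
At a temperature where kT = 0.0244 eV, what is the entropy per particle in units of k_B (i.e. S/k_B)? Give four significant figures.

Eᵢ/kT = 0, 2.34836, 3.09426.
Z = Σ gᵢe^(−Eᵢ/kT) = 2·e^(−0) + 3·e^(−2.34836) + 1·e^(−3.09426) = 2.00000 + 0.286577 + 0.0453085 = 2.33189.
⟨E⟩ = Σ EᵢPᵢ = 0.00850883 eV.
S/k_B = ln Z + ⟨E⟩/kT = ln(2.33189) + 0.00850883/0.0244 = 0.846679 + 0.348723 = 1.195.

1.195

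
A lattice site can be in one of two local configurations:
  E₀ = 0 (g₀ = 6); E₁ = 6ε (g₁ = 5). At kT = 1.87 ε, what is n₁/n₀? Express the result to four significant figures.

0.03368

n₁/n₀ = (g₁/g₀) exp[−(E₁−E₀)/kT] = (5/6) × exp(−(6ε)/(1.87ε)) = (5/6) × exp(-3.20856) = 0.03368.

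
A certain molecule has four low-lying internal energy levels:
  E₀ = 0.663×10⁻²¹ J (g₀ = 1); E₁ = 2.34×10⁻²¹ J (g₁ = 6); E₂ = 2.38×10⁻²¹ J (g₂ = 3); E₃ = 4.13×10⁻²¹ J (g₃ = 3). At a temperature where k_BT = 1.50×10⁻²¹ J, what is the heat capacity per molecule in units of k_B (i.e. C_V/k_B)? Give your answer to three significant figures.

0.367

Eᵢ/kT = 0.44200, 1.5600, 1.5867, 2.7533.
Z = Σ gᵢe^(−Eᵢ/kT) = 1·e^(−0.44200) + 6·e^(−1.5600) + 3·e^(−1.5867) + 3·e^(−2.7533) = 0.64275 + 1.2608 + 0.61380 + 0.19115 = 2.7085.
⟨E⟩ = 2.0774, ⟨E²⟩ = 5.1406.
C_V/k_B = (⟨E²⟩ − ⟨E⟩²)/(kT)² = (5.1406 − 4.3156)/2.2500 = 0.367.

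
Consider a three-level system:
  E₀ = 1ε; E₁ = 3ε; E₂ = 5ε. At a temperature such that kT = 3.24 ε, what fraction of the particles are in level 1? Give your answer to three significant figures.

Eᵢ/kT = 0.30864, 0.92593, 1.5432.
Z = Σ e^(−Eᵢ/kT) = e^(−0.30864) + e^(−0.92593) + e^(−1.5432) = 0.73445 + 0.39616 + 0.21370 = 1.3443.
P₁ = e^(−E₁/kT) / Z = 0.39616/1.3443 = 0.295.

0.295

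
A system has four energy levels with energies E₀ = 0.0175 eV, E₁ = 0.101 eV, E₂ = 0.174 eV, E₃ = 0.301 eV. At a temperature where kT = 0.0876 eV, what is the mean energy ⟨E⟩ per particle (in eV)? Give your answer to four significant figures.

Eᵢ/kT = 0.199772, 1.15297, 1.98630, 3.43607.
Z = Σ e^(−Eᵢ/kT) = e^(−0.199772) + e^(−1.15297) + e^(−1.98630) + e^(−3.43607) = 0.818917 + 0.315698 + 0.137202 + 0.0321909 = 1.30401.
⟨E⟩ = Σ Eᵢ e^(−Eᵢ/kT) / Z = (0.0175·0.818917 + 0.101·0.315698 + 0.174·0.137202 + 0.301·0.0321909) / 1.30401 = 0.06118 eV.

0.06118 eV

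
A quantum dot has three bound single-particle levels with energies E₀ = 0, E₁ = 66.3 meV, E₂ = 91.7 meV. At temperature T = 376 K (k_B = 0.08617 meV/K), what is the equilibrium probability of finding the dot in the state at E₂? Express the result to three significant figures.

0.0497

k_BT = 0.08617 × 376 K = 32.400 meV.
Eᵢ/kT = 0, 2.0463, 2.8302.
Z = Σ e^(−Eᵢ/kT) = e^(−0) + e^(−2.0463) + e^(−2.8302) = 1.0000 + 0.12921 + 0.059001 = 1.1882.
P₂ = e^(−E₂/kT) / Z = 0.059001/1.1882 = 0.0497.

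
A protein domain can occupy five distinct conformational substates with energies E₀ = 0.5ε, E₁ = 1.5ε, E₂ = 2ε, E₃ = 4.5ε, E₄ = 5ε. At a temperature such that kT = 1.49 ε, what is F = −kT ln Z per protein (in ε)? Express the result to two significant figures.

-0.53 ε

Eᵢ/kT = 0.3356, 1.007, 1.342, 3.020, 3.356.
Z = Σ e^(−Eᵢ/kT) = e^(−0.3356) + e^(−1.007) + e^(−1.342) + e^(−3.020) + e^(−3.356) = 0.7149 + 0.3653 + 0.2613 + 0.04880 + 0.03487 = 1.425.
F = −kT ln Z = −1.49 × ln(1.425) = −1.49 × 0.3542 = -0.53 ε.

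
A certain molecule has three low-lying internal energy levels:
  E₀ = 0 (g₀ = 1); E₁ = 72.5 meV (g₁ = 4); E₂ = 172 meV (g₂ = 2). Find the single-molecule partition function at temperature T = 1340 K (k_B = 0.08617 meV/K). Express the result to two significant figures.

k_BT = 0.08617 × 1340 K = 115.5 meV.
Eᵢ/kT = 0, 0.6277, 1.489.
Z = Σ gᵢe^(−Eᵢ/kT) = 1·e^(−0) + 4·e^(−0.6277) + 2·e^(−1.489) = 1.000 + 2.135 + 0.4512 = 3.586.

Z = 3.6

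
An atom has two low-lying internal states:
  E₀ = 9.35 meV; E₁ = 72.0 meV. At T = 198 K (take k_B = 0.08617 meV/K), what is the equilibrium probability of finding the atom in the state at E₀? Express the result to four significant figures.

k_BT = 0.08617 × 198 K = 17.0617 meV.
Eᵢ/kT = 0.548011, 4.21998.
Z = Σ e^(−Eᵢ/kT) = e^(−0.548011) + e^(−4.21998) = 0.578099 + 0.0146989 = 0.592798.
P₀ = e^(−E₀/kT) / Z = 0.578099/0.592798 = 0.9752.

0.9752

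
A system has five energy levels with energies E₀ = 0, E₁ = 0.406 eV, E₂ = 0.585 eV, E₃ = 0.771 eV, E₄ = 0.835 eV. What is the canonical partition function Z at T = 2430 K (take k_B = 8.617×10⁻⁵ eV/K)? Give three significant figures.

k_BT = 8.617×10⁻⁵ × 2430 K = 0.20939 eV.
Eᵢ/kT = 0, 1.9390, 2.7938, 3.6821, 3.9878.
Z = Σ e^(−Eᵢ/kT) = e^(−0) + e^(−1.9390) + e^(−2.7938) + e^(−3.6821) + e^(−3.9878) = 1.0000 + 0.14385 + 0.061188 + 0.025170 + 0.018540 = 1.2487.

Z = 1.25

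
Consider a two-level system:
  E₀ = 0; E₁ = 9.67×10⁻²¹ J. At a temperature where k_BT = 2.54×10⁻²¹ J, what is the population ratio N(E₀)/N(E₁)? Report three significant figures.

n₀/n₁ = exp[−(E₀−E₁)/kT] = exp(−(-9.67 ×10⁻²¹ J)/(2.54 ×10⁻²¹ J)) = exp(3.8071) = 45.0.

45.0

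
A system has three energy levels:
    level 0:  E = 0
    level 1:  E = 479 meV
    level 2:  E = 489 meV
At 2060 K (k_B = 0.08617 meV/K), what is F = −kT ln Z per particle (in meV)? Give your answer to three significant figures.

k_BT = 0.08617 × 2060 K = 177.51 meV.
Eᵢ/kT = 0, 2.6984, 2.7548.
Z = Σ e^(−Eᵢ/kT) = e^(−0) + e^(−2.6984) + e^(−2.7548) = 1.0000 + 0.067313 + 0.063622 = 1.1309.
F = −kT ln Z = −177.51 × ln(1.1309) = −177.51 × 0.12301 = -21.8 meV.

-21.8 meV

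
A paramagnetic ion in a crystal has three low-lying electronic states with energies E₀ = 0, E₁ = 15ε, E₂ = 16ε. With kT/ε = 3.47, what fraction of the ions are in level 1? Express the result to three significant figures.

0.0130

Eᵢ/kT = 0, 4.3228, 4.6110.
Z = Σ e^(−Eᵢ/kT) = e^(−0) + e^(−4.3228) + e^(−4.6110) = 1.0000 + 0.013263 + 0.0099419 = 1.0232.
P₁ = e^(−E₁/kT) / Z = 0.013263/1.0232 = 0.0130.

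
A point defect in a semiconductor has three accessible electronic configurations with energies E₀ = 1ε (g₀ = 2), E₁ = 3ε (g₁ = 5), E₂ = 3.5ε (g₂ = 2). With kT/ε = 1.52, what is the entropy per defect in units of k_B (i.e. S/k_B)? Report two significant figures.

Eᵢ/kT = 0.6579, 1.974, 2.303.
Z = Σ gᵢe^(−Eᵢ/kT) = 2·e^(−0.6579) + 5·e^(−1.974) + 2·e^(−2.303) = 1.036 + 0.6945 + 0.1999 = 1.930.
⟨E⟩ = Σ EᵢPᵢ = 1.979 ε.
S/k_B = ln Z + ⟨E⟩/kT = ln(1.930) + 1.979/1.52 = 0.6575 + 1.302 = 2.0.

2.0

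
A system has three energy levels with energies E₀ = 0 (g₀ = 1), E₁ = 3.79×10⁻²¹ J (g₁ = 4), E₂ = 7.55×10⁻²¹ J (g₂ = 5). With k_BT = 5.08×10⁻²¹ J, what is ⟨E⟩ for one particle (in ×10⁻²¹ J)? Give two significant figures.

Eᵢ/kT = 0, 0.7461, 1.486.
Z = Σ gᵢe^(−Eᵢ/kT) = 1·e^(−0) + 4·e^(−0.7461) + 5·e^(−1.486) = 1.000 + 1.897 + 1.131 = 4.028.
⟨E⟩ = Σ Eᵢ gᵢe^(−Eᵢ/kT) / Z = (0·1.000 + 3.79·1.897 + 7.55·1.131) / 4.028 = 3.9 ×10⁻²¹ J.

3.9 ×10⁻²¹ J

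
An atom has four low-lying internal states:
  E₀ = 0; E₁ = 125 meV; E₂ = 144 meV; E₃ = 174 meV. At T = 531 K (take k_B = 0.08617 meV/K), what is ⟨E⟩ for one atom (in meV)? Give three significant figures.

k_BT = 0.08617 × 531 K = 45.756 meV.
Eᵢ/kT = 0, 2.7319, 3.1471, 3.8028.
Z = Σ e^(−Eᵢ/kT) = e^(−0) + e^(−2.7319) + e^(−3.1471) + e^(−3.8028) = 1.0000 + 0.065095 + 0.042977 + 0.022308 = 1.1304.
⟨E⟩ = Σ Eᵢ e^(−Eᵢ/kT) / Z = (0·1.0000 + 125·0.065095 + 144·0.042977 + 174·0.022308) / 1.1304 = 16.1 meV.

16.1 meV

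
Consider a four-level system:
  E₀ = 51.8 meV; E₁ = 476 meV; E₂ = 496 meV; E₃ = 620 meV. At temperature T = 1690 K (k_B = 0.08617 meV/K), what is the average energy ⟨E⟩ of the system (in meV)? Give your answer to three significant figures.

101 meV

k_BT = 0.08617 × 1690 K = 145.63 meV.
Eᵢ/kT = 0.35570, 3.2686, 3.4059, 4.2574.
Z = Σ e^(−Eᵢ/kT) = e^(−0.35570) + e^(−3.2686) + e^(−3.4059) + e^(−4.2574) = 0.70068 + 0.038060 + 0.033177 + 0.014159 = 0.78608.
⟨E⟩ = Σ Eᵢ e^(−Eᵢ/kT) / Z = (51.8·0.70068 + 476·0.038060 + 496·0.033177 + 620·0.014159) / 0.78608 = 101 meV.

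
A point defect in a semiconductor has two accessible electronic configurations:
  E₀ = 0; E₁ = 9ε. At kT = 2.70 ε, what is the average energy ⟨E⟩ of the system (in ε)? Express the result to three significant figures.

0.310 ε

Eᵢ/kT = 0, 3.3333.
Z = Σ e^(−Eᵢ/kT) = e^(−0) + e^(−3.3333) = 1.0000 + 0.035675 = 1.0357.
⟨E⟩ = Σ Eᵢ e^(−Eᵢ/kT) / Z = (0·1.0000 + 9·0.035675) / 1.0357 = 0.310 ε.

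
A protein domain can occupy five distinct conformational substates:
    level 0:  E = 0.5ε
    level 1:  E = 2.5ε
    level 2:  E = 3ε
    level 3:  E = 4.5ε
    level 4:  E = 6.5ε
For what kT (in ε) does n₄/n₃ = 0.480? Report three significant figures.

2.72 ε

n₄/n₃ = exp[−(E₄−E₃)/kT] = 0.480.
⇒ (E₄−E₃)/kT = ln(1/0.480) = ln(2.0833) = 0.73395.
kT = 2.0ε / 0.73395 = 2.72 ε.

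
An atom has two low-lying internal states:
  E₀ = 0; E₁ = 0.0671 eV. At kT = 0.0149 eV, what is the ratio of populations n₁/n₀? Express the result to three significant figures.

0.0111

n₁/n₀ = exp[−(E₁−E₀)/kT] = exp(−(0.0671 eV)/(0.0149 eV)) = exp(-4.5034) = 0.0111.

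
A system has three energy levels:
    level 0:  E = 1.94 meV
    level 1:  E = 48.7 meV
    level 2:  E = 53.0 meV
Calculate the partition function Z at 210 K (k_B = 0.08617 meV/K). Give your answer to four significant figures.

Z = 1.020

k_BT = 0.08617 × 210 K = 18.0957 meV.
Eᵢ/kT = 0.107208, 2.69125, 2.92887.
Z = Σ e^(−Eᵢ/kT) = e^(−0.107208) + e^(−2.69125) + e^(−2.92887) = 0.898339 + 0.0677961 + 0.0534574 = 1.01959.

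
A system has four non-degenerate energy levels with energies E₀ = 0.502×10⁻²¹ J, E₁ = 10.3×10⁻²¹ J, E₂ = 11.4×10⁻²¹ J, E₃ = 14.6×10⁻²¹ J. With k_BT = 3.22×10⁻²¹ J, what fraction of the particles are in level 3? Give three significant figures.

0.0115

Eᵢ/kT = 0.15590, 3.1988, 3.5404, 4.5342.
Z = Σ e^(−Eᵢ/kT) = e^(−0.15590) + e^(−3.1988) + e^(−3.5404) + e^(−4.5342) = 0.85564 + 0.040811 + 0.029002 + 0.010735 = 0.93619.
P₃ = e^(−E₃/kT) / Z = 0.010735/0.93619 = 0.0115.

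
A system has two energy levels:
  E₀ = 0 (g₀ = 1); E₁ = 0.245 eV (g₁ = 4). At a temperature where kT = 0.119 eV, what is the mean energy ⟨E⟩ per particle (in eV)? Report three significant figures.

0.0828 eV

Eᵢ/kT = 0, 2.0588.
Z = Σ gᵢe^(−Eᵢ/kT) = 1·e^(−0) + 4·e^(−2.0588) = 1.0000 + 0.51043 = 1.5104.
⟨E⟩ = Σ Eᵢ gᵢe^(−Eᵢ/kT) / Z = (0·1.0000 + 0.245·0.51043) / 1.5104 = 0.0828 eV.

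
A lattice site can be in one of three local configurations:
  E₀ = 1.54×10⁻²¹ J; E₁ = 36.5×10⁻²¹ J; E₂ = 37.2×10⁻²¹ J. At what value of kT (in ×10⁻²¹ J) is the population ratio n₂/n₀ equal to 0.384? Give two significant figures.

37 ×10⁻²¹ J

n₂/n₀ = exp[−(E₂−E₀)/kT] = 0.384.
⇒ (E₂−E₀)/kT = ln(1/0.384) = ln(2.604) = 0.9570.
kT = 35.66 ×10⁻²¹ J / 0.9570 = 37 ×10⁻²¹ J.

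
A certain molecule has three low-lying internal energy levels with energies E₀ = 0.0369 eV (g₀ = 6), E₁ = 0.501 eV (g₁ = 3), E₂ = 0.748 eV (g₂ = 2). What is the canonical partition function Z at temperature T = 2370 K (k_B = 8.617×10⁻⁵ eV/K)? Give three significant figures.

Z = 5.32

k_BT = 8.617×10⁻⁵ × 2370 K = 0.20422 eV.
Eᵢ/kT = 0.18069, 2.4532, 3.6627.
Z = Σ gᵢe^(−Eᵢ/kT) = 6·e^(−0.18069) + 3·e^(−2.4532) + 2·e^(−3.6627) = 5.0082 + 0.25805 + 0.051326 = 5.3176.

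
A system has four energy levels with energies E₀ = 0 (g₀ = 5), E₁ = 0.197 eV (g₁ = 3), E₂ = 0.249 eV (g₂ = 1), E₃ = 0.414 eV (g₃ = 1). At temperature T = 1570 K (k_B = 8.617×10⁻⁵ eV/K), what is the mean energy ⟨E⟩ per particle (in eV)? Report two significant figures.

0.033 eV

k_BT = 8.617×10⁻⁵ × 1570 K = 0.1353 eV.
Eᵢ/kT = 0, 1.456, 1.840, 3.060.
Z = Σ gᵢe^(−Eᵢ/kT) = 5·e^(−0) + 3·e^(−1.456) + 1·e^(−1.840) + 1·e^(−3.060) = 5.000 + 0.6995 + 0.1588 + 0.04689 = 5.905.
⟨E⟩ = Σ Eᵢ gᵢe^(−Eᵢ/kT) / Z = (0·5.000 + 0.197·0.6995 + 0.249·0.1588 + 0.414·0.04689) / 5.905 = 0.033 eV.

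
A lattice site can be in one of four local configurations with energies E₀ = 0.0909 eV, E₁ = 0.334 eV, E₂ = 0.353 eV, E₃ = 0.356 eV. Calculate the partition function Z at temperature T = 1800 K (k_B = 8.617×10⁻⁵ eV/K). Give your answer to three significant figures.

k_BT = 8.617×10⁻⁵ × 1800 K = 0.15511 eV.
Eᵢ/kT = 0.58604, 2.1533, 2.2758, 2.2951.
Z = Σ e^(−Eᵢ/kT) = e^(−0.58604) + e^(−2.1533) + e^(−2.2758) + e^(−2.2951) = 0.55653 + 0.11610 + 0.10271 + 0.10075 = 0.87609.

Z = 0.876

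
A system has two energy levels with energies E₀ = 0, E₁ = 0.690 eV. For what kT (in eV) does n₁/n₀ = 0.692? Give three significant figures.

n₁/n₀ = exp[−(E₁−E₀)/kT] = 0.692.
⇒ (E₁−E₀)/kT = ln(1/0.692) = ln(1.4451) = 0.36818.
kT = 0.690 eV / 0.36818 = 1.87 eV.

1.87 eV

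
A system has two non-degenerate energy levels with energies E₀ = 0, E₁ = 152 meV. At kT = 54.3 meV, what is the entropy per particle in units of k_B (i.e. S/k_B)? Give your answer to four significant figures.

Eᵢ/kT = 0, 2.79926.
Z = Σ e^(−Eᵢ/kT) = e^(−0) + e^(−2.79926) = 1.00000 + 0.0608551 = 1.06086.
⟨E⟩ = Σ EᵢPᵢ = 8.71932 meV.
S/k_B = ln Z + ⟨E⟩/kT = ln(1.06086) + 8.71932/54.3 = 0.0590799 + 0.160577 = 0.2197.

0.2197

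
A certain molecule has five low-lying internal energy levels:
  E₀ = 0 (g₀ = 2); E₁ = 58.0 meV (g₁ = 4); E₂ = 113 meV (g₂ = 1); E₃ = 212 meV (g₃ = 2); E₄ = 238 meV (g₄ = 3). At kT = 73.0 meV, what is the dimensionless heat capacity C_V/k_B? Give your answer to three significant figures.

0.559

Eᵢ/kT = 0, 0.79452, 1.5479, 2.9041, 3.2603.
Z = Σ gᵢe^(−Eᵢ/kT) = 2·e^(−0) + 4·e^(−0.79452) + 1·e^(−1.5479) + 2·e^(−2.9041) + 3·e^(−3.2603) = 2.0000 + 1.8072 + 0.21269 + 0.10960 + 0.11513 = 4.2446.
⟨E⟩ = 42.286 meV, ⟨E²⟩ = 4769.0 meV².
C_V/k_B = (⟨E²⟩ − ⟨E⟩²)/(kT)² = (4769.0 − 1788.1)/5329.0 = 0.559.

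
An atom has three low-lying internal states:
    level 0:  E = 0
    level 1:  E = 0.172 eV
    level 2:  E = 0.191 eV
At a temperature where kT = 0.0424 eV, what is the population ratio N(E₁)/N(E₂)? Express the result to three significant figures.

n₁/n₂ = exp[−(E₁−E₂)/kT] = exp(−(-0.019 eV)/(0.0424 eV)) = exp(0.44811) = 1.57.

1.57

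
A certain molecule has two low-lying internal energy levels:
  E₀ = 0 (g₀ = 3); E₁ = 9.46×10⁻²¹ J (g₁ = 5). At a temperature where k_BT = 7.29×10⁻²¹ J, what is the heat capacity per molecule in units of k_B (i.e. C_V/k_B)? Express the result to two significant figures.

0.36

Eᵢ/kT = 0, 1.298.
Z = Σ gᵢe^(−Eᵢ/kT) = 3·e^(−0) + 5·e^(−1.298) = 3.000 + 1.365 = 4.365.
⟨E⟩ = 2.958, ⟨E²⟩ = 27.99.
C_V/k_B = (⟨E²⟩ − ⟨E⟩²)/(kT)² = (27.99 − 8.750)/53.14 = 0.36.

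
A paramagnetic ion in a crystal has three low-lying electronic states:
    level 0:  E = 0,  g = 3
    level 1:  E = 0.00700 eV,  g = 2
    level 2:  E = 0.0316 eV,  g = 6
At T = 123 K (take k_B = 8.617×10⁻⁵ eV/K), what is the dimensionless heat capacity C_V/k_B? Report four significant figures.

0.5932

k_BT = 8.617×10⁻⁵ × 123 K = 0.0105989 eV.
Eᵢ/kT = 0, 0.660446, 2.98144.
Z = Σ gᵢe^(−Eᵢ/kT) = 3·e^(−0) + 2·e^(−0.660446) + 6·e^(−2.98144) = 3.00000 + 1.03324 + 0.304318 = 4.33756.
⟨E⟩ = 0.00388447 eV, ⟨E²⟩ = 0.0000817299 eV².
C_V/k_B = (⟨E²⟩ − ⟨E⟩²)/(kT)² = (0.0000817299 − 0.0000150891)/0.000112337 = 0.5932.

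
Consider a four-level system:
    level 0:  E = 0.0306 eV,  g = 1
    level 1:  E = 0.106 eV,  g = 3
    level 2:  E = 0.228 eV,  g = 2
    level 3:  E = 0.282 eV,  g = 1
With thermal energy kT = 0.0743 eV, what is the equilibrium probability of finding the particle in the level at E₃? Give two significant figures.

0.015

Eᵢ/kT = 0.4118, 1.427, 3.069, 3.795.
Z = Σ gᵢe^(−Eᵢ/kT) = 1·e^(−0.4118) + 3·e^(−1.427) + 2·e^(−3.069) + 1·e^(−3.795) = 0.6625 + 0.7201 + 0.09294 + 0.02248 = 1.498.
P₃ = g₃ e^(−E₃/kT) / Z = 0.02248/1.498 = 0.015.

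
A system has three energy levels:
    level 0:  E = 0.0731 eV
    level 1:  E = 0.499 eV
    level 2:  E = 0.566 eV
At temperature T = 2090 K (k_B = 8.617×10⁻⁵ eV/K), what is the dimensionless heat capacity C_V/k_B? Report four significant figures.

0.7534

k_BT = 8.617×10⁻⁵ × 2090 K = 0.180095 eV.
Eᵢ/kT = 0.405897, 2.77076, 3.14279.
Z = Σ e^(−Eᵢ/kT) = e^(−0.405897) + e^(−2.77076) + e^(−3.14279) = 0.666379 + 0.0626144 + 0.0431622 = 0.772156.
⟨E⟩ = 0.135189 eV, ⟨E²⟩ = 0.0427105 eV².
C_V/k_B = (⟨E²⟩ − ⟨E⟩²)/(kT)² = (0.0427105 − 0.0182761)/0.0324342 = 0.7534.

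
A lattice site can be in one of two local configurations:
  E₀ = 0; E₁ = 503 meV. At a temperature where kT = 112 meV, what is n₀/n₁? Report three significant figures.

n₀/n₁ = exp[−(E₀−E₁)/kT] = exp(−(-503 meV)/(112 meV)) = exp(4.4911) = 89.2.

89.2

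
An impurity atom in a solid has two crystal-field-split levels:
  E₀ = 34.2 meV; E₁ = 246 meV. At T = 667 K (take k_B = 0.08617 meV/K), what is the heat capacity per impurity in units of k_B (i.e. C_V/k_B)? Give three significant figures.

k_BT = 0.08617 × 667 K = 57.475 meV.
Eᵢ/kT = 0.59504, 4.2801.
Z = Σ e^(−Eᵢ/kT) = e^(−0.59504) + e^(−4.2801) = 0.55154 + 0.013841 = 0.56538.
⟨E⟩ = 39.385 meV, ⟨E²⟩ = 2622.5 meV².
C_V/k_B = (⟨E²⟩ − ⟨E⟩²)/(kT)² = (2622.5 − 1551.2)/3303.4 = 0.324.

0.324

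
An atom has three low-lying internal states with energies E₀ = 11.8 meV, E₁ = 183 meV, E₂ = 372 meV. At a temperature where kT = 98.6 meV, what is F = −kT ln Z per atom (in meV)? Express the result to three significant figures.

Eᵢ/kT = 0.11968, 1.8560, 3.7728.
Z = Σ e^(−Eᵢ/kT) = e^(−0.11968) + e^(−1.8560) + e^(−3.7728) = 0.88720 + 0.15630 + 0.022988 = 1.0665.
F = −kT ln Z = −98.6 × ln(1.0665) = −98.6 × 0.064382 = -6.35 meV.

-6.35 meV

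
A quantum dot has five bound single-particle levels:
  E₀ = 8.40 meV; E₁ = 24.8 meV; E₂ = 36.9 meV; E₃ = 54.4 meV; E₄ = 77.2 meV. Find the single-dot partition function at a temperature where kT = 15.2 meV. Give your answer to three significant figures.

Eᵢ/kT = 0.55263, 1.6316, 2.4276, 3.5789, 5.0789.
Z = Σ e^(−Eᵢ/kT) = e^(−0.55263) + e^(−1.6316) + e^(−2.4276) + e^(−3.5789) + e^(−5.0789) = 0.57543 + 0.19562 + 0.088248 + 0.027906 + 0.0062268 = 0.89343.

Z = 0.893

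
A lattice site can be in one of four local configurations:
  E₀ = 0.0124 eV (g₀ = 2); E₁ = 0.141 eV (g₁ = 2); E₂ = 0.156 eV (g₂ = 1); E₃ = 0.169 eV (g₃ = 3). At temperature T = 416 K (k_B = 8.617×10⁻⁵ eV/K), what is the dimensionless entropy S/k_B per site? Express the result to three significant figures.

0.955

k_BT = 8.617×10⁻⁵ × 416 K = 0.035847 eV.
Eᵢ/kT = 0.34591, 3.9334, 4.3518, 4.7145.
Z = Σ gᵢe^(−Eᵢ/kT) = 2·e^(−0.34591) + 2·e^(−3.9334) + 1·e^(−4.3518) + 3·e^(−4.7145) = 1.4152 + 0.039154 + 0.012884 + 0.026893 = 1.4941.
⟨E⟩ = Σ EᵢPᵢ = 0.019827 eV.
S/k_B = ln Z + ⟨E⟩/kT = ln(1.4941) + 0.019827/0.035847 = 0.40152 + 0.55310 = 0.955.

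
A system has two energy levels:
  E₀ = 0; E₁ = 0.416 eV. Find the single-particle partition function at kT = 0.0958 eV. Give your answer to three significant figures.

Z = 1.01

Eᵢ/kT = 0, 4.3424.
Z = Σ e^(−Eᵢ/kT) = e^(−0) + e^(−4.3424) = 1.0000 + 0.013005 = 1.0130.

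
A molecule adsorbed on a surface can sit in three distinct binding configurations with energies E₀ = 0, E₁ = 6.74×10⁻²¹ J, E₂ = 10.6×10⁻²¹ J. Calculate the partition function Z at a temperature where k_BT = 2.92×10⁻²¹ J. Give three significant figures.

Eᵢ/kT = 0, 2.3082, 3.6301.
Z = Σ e^(−Eᵢ/kT) = e^(−0) + e^(−2.3082) + e^(−3.6301) = 1.0000 + 0.099440 + 0.026514 = 1.1260.

Z = 1.13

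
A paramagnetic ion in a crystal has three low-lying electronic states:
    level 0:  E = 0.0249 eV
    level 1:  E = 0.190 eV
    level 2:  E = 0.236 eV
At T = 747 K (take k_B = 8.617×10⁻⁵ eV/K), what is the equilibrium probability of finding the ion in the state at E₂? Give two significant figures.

k_BT = 8.617×10⁻⁵ × 747 K = 0.06437 eV.
Eᵢ/kT = 0.3868, 2.952, 3.666.
Z = Σ e^(−Eᵢ/kT) = e^(−0.3868) + e^(−2.952) + e^(−3.666) = 0.6792 + 0.05224 + 0.02558 = 0.7570.
P₂ = e^(−E₂/kT) / Z = 0.02558/0.7570 = 0.034.

0.034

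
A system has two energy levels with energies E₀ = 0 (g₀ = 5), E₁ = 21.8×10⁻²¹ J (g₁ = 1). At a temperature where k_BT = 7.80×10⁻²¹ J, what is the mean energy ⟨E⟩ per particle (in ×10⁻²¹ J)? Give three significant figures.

Eᵢ/kT = 0, 2.7949.
Z = Σ gᵢe^(−Eᵢ/kT) = 5·e^(−0) + 1·e^(−2.7949) = 5.0000 + 0.061121 = 5.0611.
⟨E⟩ = Σ Eᵢ gᵢe^(−Eᵢ/kT) / Z = (0·5.0000 + 21.8·0.061121) / 5.0611 = 0.263 ×10⁻²¹ J.

0.263 ×10⁻²¹ J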